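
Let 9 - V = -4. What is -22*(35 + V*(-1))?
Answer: -484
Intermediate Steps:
V = 13 (V = 9 - 1*(-4) = 9 + 4 = 13)
-22*(35 + V*(-1)) = -22*(35 + 13*(-1)) = -22*(35 - 13) = -22*22 = -484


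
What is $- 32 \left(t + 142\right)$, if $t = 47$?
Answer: $-6048$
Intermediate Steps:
$- 32 \left(t + 142\right) = - 32 \left(47 + 142\right) = \left(-32\right) 189 = -6048$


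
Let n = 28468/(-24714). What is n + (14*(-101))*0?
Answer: -14234/12357 ≈ -1.1519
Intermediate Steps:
n = -14234/12357 (n = 28468*(-1/24714) = -14234/12357 ≈ -1.1519)
n + (14*(-101))*0 = -14234/12357 + (14*(-101))*0 = -14234/12357 - 1414*0 = -14234/12357 + 0 = -14234/12357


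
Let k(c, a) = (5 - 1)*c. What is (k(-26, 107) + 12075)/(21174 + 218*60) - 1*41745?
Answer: -1429921259/34254 ≈ -41745.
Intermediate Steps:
k(c, a) = 4*c
(k(-26, 107) + 12075)/(21174 + 218*60) - 1*41745 = (4*(-26) + 12075)/(21174 + 218*60) - 1*41745 = (-104 + 12075)/(21174 + 13080) - 41745 = 11971/34254 - 41745 = -1429921259/34254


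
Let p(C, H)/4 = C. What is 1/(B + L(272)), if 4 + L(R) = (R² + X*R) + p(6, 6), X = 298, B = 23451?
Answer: 1/178511 ≈ 5.6019e-6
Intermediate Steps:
p(C, H) = 4*C
L(R) = 20 + R² + 298*R (L(R) = -4 + ((R² + 298*R) + 4*6) = -4 + ((R² + 298*R) + 24) = -4 + (24 + R² + 298*R) = 20 + R² + 298*R)
1/(B + L(272)) = 1/(23451 + (20 + 272² + 298*272)) = 1/(23451 + (20 + 73984 + 81056)) = 1/(23451 + 155060) = 1/178511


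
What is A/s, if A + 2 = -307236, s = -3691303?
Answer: 307238/3691303 ≈ 0.083233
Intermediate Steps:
A = -307238 (A = -2 - 307236 = -307238)
A/s = -307238/(-3691303) = -307238*(-1/3691303) = 307238/3691303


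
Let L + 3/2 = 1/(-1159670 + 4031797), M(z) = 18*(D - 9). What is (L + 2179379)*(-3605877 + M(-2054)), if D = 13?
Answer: -45140704721229754035/5744254 ≈ -7.8584e+12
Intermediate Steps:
M(z) = 72 (M(z) = 18*(13 - 9) = 18*4 = 72)
L = -8616379/5744254 (L = -3/2 + 1/(-1159670 + 4031797) = -3/2 + 1/2872127 = -8616379/5744254 ≈ -1.5000)
(L + 2179379)*(-3605877 + M(-2054)) = (-8616379/5744254 + 2179379)*(-3605877 + 72) = (12518897921887/5744254)*(-3605805) = -45140704721229754035/5744254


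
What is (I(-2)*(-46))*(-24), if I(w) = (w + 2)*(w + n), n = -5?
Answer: 0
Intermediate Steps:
I(w) = (-5 + w)*(2 + w) (I(w) = (w + 2)*(w - 5) = (2 + w)*(-5 + w) = (-5 + w)*(2 + w))
(I(-2)*(-46))*(-24) = ((-10 + (-2)**2 - 3*(-2))*(-46))*(-24) = ((-10 + 4 + 6)*(-46))*(-24) = (0*(-46))*(-24) = 0*(-24) = 0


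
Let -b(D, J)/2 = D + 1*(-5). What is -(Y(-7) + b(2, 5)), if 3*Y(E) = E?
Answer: -11/3 ≈ -3.6667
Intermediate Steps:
Y(E) = E/3
b(D, J) = 10 - 2*D (b(D, J) = -2*(D + 1*(-5)) = -2*(D - 5) = -2*(-5 + D) = 10 - 2*D)
-(Y(-7) + b(2, 5)) = -((⅓)*(-7) + (10 - 2*2)) = -(-7/3 + (10 - 4)) = -(-7/3 + 6) = -1*11/3 = -11/3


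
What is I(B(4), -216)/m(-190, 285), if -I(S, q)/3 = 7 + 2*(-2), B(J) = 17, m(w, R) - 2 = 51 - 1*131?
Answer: 3/26 ≈ 0.11538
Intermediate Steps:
m(w, R) = -78 (m(w, R) = 2 + (51 - 1*131) = 2 + (51 - 131) = 2 - 80 = -78)
I(S, q) = -9 (I(S, q) = -3*(7 + 2*(-2)) = -3*(7 - 4) = -3*3 = -9)
I(B(4), -216)/m(-190, 285) = -9/(-78) = -9*(-1/78) = 3/26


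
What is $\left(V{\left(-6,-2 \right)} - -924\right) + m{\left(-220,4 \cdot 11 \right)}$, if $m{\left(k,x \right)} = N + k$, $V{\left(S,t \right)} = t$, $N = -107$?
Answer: $595$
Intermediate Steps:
$m{\left(k,x \right)} = -107 + k$
$\left(V{\left(-6,-2 \right)} - -924\right) + m{\left(-220,4 \cdot 11 \right)} = \left(-2 - -924\right) - 327 = \left(-2 + 924\right) - 327 = 922 - 327 = 595$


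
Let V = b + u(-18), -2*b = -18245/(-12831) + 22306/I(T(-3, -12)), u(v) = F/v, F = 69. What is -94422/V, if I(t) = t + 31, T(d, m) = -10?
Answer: 1211528682/6872791 ≈ 176.28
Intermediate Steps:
u(v) = 69/v
I(t) = 31 + t
b = -13647211/25662 (b = -(-18245/(-12831) + 22306/(31 - 10))/2 = -(-18245*(-1/12831) + 22306/21)/2 = -(18245/12831 + 22306*(1/21))/2 = -(18245/12831 + 22306/21)/2 = -½*13647211/12831 = -13647211/25662 ≈ -531.81)
V = -6872791/12831 (V = -13647211/25662 + 69/(-18) = -13647211/25662 + 69*(-1/18) = -13647211/25662 - 23/6 = -6872791/12831 ≈ -535.64)
-94422/V = -94422/(-6872791/12831) = -94422*(-12831/6872791) = 1211528682/6872791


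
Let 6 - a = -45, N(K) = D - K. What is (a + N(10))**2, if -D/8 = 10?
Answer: 1521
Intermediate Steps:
D = -80 (D = -8*10 = -80)
N(K) = -80 - K
a = 51 (a = 6 - 1*(-45) = 6 + 45 = 51)
(a + N(10))**2 = (51 + (-80 - 1*10))**2 = (51 + (-80 - 10))**2 = (51 - 90)**2 = (-39)**2 = 1521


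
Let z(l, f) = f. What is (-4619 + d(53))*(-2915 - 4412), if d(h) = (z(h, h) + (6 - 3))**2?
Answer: 10865941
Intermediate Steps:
d(h) = (3 + h)**2 (d(h) = (h + (6 - 3))**2 = (h + 3)**2 = (3 + h)**2)
(-4619 + d(53))*(-2915 - 4412) = (-4619 + (3 + 53)**2)*(-2915 - 4412) = (-4619 + 56**2)*(-7327) = (-4619 + 3136)*(-7327) = -1483*(-7327) = 10865941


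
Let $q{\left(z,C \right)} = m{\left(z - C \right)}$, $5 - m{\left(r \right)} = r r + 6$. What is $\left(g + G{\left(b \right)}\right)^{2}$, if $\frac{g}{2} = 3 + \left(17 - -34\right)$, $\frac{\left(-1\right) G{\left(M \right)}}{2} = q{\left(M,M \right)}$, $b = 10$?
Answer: $12100$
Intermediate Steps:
$m{\left(r \right)} = -1 - r^{2}$ ($m{\left(r \right)} = 5 - \left(r r + 6\right) = 5 - \left(r^{2} + 6\right) = 5 - \left(6 + r^{2}\right) = -1 - r^{2}$)
$q{\left(z,C \right)} = -1 - \left(z - C\right)^{2}$
$G{\left(M \right)} = 2$ ($G{\left(M \right)} = - 2 \left(-1 - \left(M - M\right)^{2}\right) = - 2 \left(-1 - 0^{2}\right) = - 2 \left(-1 - 0\right) = - 2 \left(-1 + 0\right) = \left(-2\right) \left(-1\right) = 2$)
$g = 108$ ($g = 2 \left(3 + \left(17 - -34\right)\right) = 2 \left(3 + \left(17 + 34\right)\right) = 2 \left(3 + 51\right) = 2 \cdot 54 = 108$)
$\left(g + G{\left(b \right)}\right)^{2} = \left(108 + 2\right)^{2} = 110^{2} = 12100$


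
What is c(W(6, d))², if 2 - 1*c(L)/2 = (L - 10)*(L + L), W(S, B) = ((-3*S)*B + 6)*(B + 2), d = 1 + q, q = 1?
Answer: 3893260816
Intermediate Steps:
d = 2 (d = 1 + 1 = 2)
W(S, B) = (2 + B)*(6 - 3*B*S) (W(S, B) = (-3*B*S + 6)*(2 + B) = (6 - 3*B*S)*(2 + B) = (2 + B)*(6 - 3*B*S))
c(L) = 4 - 4*L*(-10 + L) (c(L) = 4 - 2*(L - 10)*(L + L) = 4 - 2*(-10 + L)*2*L = 4 - 4*L*(-10 + L))
c(W(6, d))² = (4 - 4*(12 + 6*2 - 6*2*6 - 3*6*2²)² + 40*(12 + 6*2 - 6*2*6 - 3*6*2²))² = (4 - 4*(12 + 12 - 72 - 3*6*4)² + 40*(12 + 12 - 72 - 3*6*4))² = (4 - 4*(12 + 12 - 72 - 72)² + 40*(12 + 12 - 72 - 72))² = (4 - 4*(-120)² + 40*(-120))² = (4 - 4*14400 - 4800)² = (4 - 57600 - 4800)² = (-62396)² = 3893260816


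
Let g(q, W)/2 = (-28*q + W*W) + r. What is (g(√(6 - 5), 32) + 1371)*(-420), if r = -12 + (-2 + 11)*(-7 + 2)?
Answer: -1364580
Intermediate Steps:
r = -57 (r = -12 + 9*(-5) = -12 - 45 = -57)
g(q, W) = -114 - 56*q + 2*W² (g(q, W) = 2*((-28*q + W*W) - 57) = 2*((-28*q + W²) - 57) = 2*((W² - 28*q) - 57) = 2*(-57 + W² - 28*q) = -114 - 56*q + 2*W²)
(g(√(6 - 5), 32) + 1371)*(-420) = ((-114 - 56*√(6 - 5) + 2*32²) + 1371)*(-420) = ((-114 - 56*√1 + 2*1024) + 1371)*(-420) = ((-114 - 56*1 + 2048) + 1371)*(-420) = ((-114 - 56 + 2048) + 1371)*(-420) = (1878 + 1371)*(-420) = 3249*(-420) = -1364580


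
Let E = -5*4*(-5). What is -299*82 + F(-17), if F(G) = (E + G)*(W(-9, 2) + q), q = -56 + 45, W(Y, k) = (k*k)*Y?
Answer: -28419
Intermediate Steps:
W(Y, k) = Y*k² (W(Y, k) = k²*Y = Y*k²)
q = -11
E = 100 (E = -20*(-5) = 100)
F(G) = -4700 - 47*G (F(G) = (100 + G)*(-9*2² - 11) = (100 + G)*(-9*4 - 11) = (100 + G)*(-36 - 11) = (100 + G)*(-47) = -4700 - 47*G)
-299*82 + F(-17) = -299*82 + (-4700 - 47*(-17)) = -24518 + (-4700 + 799) = -24518 - 3901 = -28419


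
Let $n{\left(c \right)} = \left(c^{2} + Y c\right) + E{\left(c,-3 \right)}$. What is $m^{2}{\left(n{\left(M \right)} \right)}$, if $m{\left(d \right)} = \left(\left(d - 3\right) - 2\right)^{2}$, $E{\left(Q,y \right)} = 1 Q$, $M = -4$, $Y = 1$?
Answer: $81$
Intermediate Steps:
$E{\left(Q,y \right)} = Q$
$n{\left(c \right)} = c^{2} + 2 c$ ($n{\left(c \right)} = \left(c^{2} + 1 c\right) + c = \left(c^{2} + c\right) + c = \left(c + c^{2}\right) + c = c^{2} + 2 c$)
$m{\left(d \right)} = \left(-5 + d\right)^{2}$ ($m{\left(d \right)} = \left(\left(d - 3\right) - 2\right)^{2} = \left(\left(-3 + d\right) - 2\right)^{2} = \left(-5 + d\right)^{2}$)
$m^{2}{\left(n{\left(M \right)} \right)} = \left(\left(-5 - 4 \left(2 - 4\right)\right)^{2}\right)^{2} = \left(\left(-5 - -8\right)^{2}\right)^{2} = \left(\left(-5 + 8\right)^{2}\right)^{2} = \left(3^{2}\right)^{2} = 9^{2} = 81$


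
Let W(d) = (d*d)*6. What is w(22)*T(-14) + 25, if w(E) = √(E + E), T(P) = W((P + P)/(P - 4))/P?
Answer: 25 - 56*√11/27 ≈ 18.121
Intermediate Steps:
W(d) = 6*d² (W(d) = d²*6 = 6*d²)
T(P) = 24*P/(-4 + P)² (T(P) = (6*((P + P)/(P - 4))²)/P = (6*((2*P)/(-4 + P))²)/P = (6*(2*P/(-4 + P))²)/P = (6*(4*P²/(-4 + P)²))/P = (24*P²/(-4 + P)²)/P = 24*P/(-4 + P)²)
w(E) = √2*√E (w(E) = √(2*E) = √2*√E)
w(22)*T(-14) + 25 = (√2*√22)*(24*(-14)/(-4 - 14)²) + 25 = (2*√11)*(24*(-14)/(-18)²) + 25 = (2*√11)*(24*(-14)*(1/324)) + 25 = (2*√11)*(-28/27) + 25 = -56*√11/27 + 25 = 25 - 56*√11/27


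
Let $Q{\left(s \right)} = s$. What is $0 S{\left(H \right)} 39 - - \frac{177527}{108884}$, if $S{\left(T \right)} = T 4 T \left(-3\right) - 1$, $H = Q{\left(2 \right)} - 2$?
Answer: $\frac{177527}{108884} \approx 1.6304$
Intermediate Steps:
$H = 0$ ($H = 2 - 2 = 0$)
$S{\left(T \right)} = -1 - 12 T^{2}$ ($S{\left(T \right)} = 4 T T \left(-3\right) - 1 = 4 T^{2} \left(-3\right) - 1 = - 12 T^{2} - 1 = -1 - 12 T^{2}$)
$0 S{\left(H \right)} 39 - - \frac{177527}{108884} = 0 \left(-1 - 12 \cdot 0^{2}\right) 39 - - \frac{177527}{108884} = 0 \left(-1 - 0\right) 39 - \left(-177527\right) \frac{1}{108884} = 0 \left(-1 + 0\right) 39 - - \frac{177527}{108884} = 0 \left(-1\right) 39 + \frac{177527}{108884} = 0 \cdot 39 + \frac{177527}{108884} = 0 + \frac{177527}{108884} = \frac{177527}{108884}$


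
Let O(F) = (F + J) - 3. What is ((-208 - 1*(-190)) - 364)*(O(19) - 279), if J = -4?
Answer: 101994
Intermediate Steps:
O(F) = -7 + F (O(F) = (F - 4) - 3 = (-4 + F) - 3 = -7 + F)
((-208 - 1*(-190)) - 364)*(O(19) - 279) = ((-208 - 1*(-190)) - 364)*((-7 + 19) - 279) = ((-208 + 190) - 364)*(12 - 279) = (-18 - 364)*(-267) = -382*(-267) = 101994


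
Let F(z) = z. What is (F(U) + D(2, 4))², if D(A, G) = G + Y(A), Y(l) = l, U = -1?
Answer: 25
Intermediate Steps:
D(A, G) = A + G (D(A, G) = G + A = A + G)
(F(U) + D(2, 4))² = (-1 + (2 + 4))² = (-1 + 6)² = 5² = 25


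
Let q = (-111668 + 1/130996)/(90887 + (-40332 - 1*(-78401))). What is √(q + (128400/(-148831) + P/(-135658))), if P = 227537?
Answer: I*√6190626750462759107585617265831359174701/42633247062081367556 ≈ 1.8455*I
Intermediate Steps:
q = -14628061327/16892720176 (q = (-111668 + 1/130996)/(90887 + (-40332 + 78401)) = -14628061327/(130996*(90887 + 38069)) = -14628061327/130996/128956 = -14628061327/130996*1/128956 = -14628061327/16892720176 ≈ -0.86594)
√(q + (128400/(-148831) + P/(-135658))) = √(-14628061327/16892720176 + (128400/(-148831) + 227537/(-135658))) = √(-14628061327/16892720176 + (128400*(-1/148831) + 227537*(-1/135658))) = √(-14628061327/16892720176 + (-128400/148831 - 227537/135658)) = √(-14628061327/16892720176 - 51283046447/20190115798) = √(-580826202747178779309/170532988248325470224) = I*√6190626750462759107585617265831359174701/42633247062081367556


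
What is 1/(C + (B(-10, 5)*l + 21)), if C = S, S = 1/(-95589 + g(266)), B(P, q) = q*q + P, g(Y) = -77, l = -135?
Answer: -95666/191714665 ≈ -0.00049900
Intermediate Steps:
B(P, q) = P + q² (B(P, q) = q² + P = P + q²)
S = -1/95666 (S = 1/(-95589 - 77) = 1/(-95666) = -1/95666 ≈ -1.0453e-5)
C = -1/95666 ≈ -1.0453e-5
1/(C + (B(-10, 5)*l + 21)) = 1/(-1/95666 + ((-10 + 5²)*(-135) + 21)) = 1/(-1/95666 + ((-10 + 25)*(-135) + 21)) = 1/(-1/95666 + (15*(-135) + 21)) = 1/(-1/95666 + (-2025 + 21)) = 1/(-1/95666 - 2004) = 1/(-191714665/95666) = -95666/191714665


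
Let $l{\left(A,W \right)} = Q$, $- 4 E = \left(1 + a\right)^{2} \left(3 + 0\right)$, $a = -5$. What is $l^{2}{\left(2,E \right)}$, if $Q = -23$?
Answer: $529$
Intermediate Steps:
$E = -12$ ($E = - \frac{\left(1 - 5\right)^{2} \left(3 + 0\right)}{4} = - \frac{\left(-4\right)^{2} \cdot 3}{4} = - \frac{16 \cdot 3}{4} = \left(- \frac{1}{4}\right) 48 = -12$)
$l{\left(A,W \right)} = -23$
$l^{2}{\left(2,E \right)} = \left(-23\right)^{2} = 529$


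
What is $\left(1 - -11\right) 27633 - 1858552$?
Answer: $-1526956$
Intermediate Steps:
$\left(1 - -11\right) 27633 - 1858552 = \left(1 + 11\right) 27633 - 1858552 = 12 \cdot 27633 - 1858552 = 331596 - 1858552 = -1526956$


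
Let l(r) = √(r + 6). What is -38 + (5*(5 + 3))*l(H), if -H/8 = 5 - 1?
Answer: -38 + 40*I*√26 ≈ -38.0 + 203.96*I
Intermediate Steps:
H = -32 (H = -8*(5 - 1) = -8*4 = -32)
l(r) = √(6 + r)
-38 + (5*(5 + 3))*l(H) = -38 + (5*(5 + 3))*√(6 - 32) = -38 + (5*8)*√(-26) = -38 + 40*(I*√26) = -38 + 40*I*√26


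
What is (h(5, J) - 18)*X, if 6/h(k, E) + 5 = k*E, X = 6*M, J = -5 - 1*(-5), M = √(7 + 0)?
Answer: -576*√7/5 ≈ -304.79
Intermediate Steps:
M = √7 ≈ 2.6458
J = 0 (J = -5 + 5 = 0)
X = 6*√7 ≈ 15.875
h(k, E) = 6/(-5 + E*k) (h(k, E) = 6/(-5 + k*E) = 6/(-5 + E*k))
(h(5, J) - 18)*X = (6/(-5 + 0*5) - 18)*(6*√7) = (6/(-5 + 0) - 18)*(6*√7) = (6/(-5) - 18)*(6*√7) = (6*(-⅕) - 18)*(6*√7) = (-6/5 - 18)*(6*√7) = -576*√7/5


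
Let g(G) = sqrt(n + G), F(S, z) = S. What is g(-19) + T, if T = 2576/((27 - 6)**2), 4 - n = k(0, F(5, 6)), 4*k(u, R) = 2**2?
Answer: 368/63 + 4*I ≈ 5.8413 + 4.0*I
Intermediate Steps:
k(u, R) = 1 (k(u, R) = (1/4)*2**2 = (1/4)*4 = 1)
n = 3 (n = 4 - 1*1 = 4 - 1 = 3)
T = 368/63 (T = 2576/(21**2) = 2576/441 = 2576*(1/441) = 368/63 ≈ 5.8413)
g(G) = sqrt(3 + G)
g(-19) + T = sqrt(3 - 19) + 368/63 = sqrt(-16) + 368/63 = 4*I + 368/63 = 368/63 + 4*I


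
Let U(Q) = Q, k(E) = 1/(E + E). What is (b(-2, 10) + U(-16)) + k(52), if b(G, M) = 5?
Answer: -1143/104 ≈ -10.990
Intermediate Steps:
k(E) = 1/(2*E)
(b(-2, 10) + U(-16)) + k(52) = (5 - 16) + (1/2)/52 = -11 + (1/2)*(1/52) = -11 + 1/104 = -1143/104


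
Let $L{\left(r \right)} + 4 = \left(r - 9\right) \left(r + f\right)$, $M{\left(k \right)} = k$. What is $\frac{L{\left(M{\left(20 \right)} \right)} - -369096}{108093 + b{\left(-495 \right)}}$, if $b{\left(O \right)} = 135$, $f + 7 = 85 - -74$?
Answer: $\frac{92746}{27057} \approx 3.4278$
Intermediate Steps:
$f = 152$ ($f = -7 + \left(85 - -74\right) = -7 + \left(85 + 74\right) = -7 + 159 = 152$)
$L{\left(r \right)} = -4 + \left(-9 + r\right) \left(152 + r\right)$ ($L{\left(r \right)} = -4 + \left(r - 9\right) \left(r + 152\right) = -4 + \left(-9 + r\right) \left(152 + r\right)$)
$\frac{L{\left(M{\left(20 \right)} \right)} - -369096}{108093 + b{\left(-495 \right)}} = \frac{\left(-1372 + 20^{2} + 143 \cdot 20\right) - -369096}{108093 + 135} = \frac{\left(-1372 + 400 + 2860\right) + 369096}{108228} = \left(1888 + 369096\right) \frac{1}{108228} = 370984 \cdot \frac{1}{108228} = \frac{92746}{27057}$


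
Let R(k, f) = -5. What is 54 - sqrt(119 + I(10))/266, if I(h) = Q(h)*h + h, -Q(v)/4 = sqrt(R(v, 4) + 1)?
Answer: 54 - sqrt(129 - 80*I)/266 ≈ 53.955 + 0.012691*I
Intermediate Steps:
Q(v) = -8*I (Q(v) = -4*sqrt(-5 + 1) = -8*I)
I(h) = h - 8*I*h (I(h) = (-8*I)*h + h = -8*I*h + h = h - 8*I*h)
54 - sqrt(119 + I(10))/266 = 54 - sqrt(119 + 10*(1 - 8*I))/266 = 54 - sqrt(119 + (10 - 80*I))/266 = 54 - sqrt(129 - 80*I)/266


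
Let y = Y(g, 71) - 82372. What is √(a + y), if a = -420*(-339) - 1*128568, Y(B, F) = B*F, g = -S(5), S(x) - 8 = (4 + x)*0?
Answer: 2*I*√17282 ≈ 262.92*I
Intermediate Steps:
S(x) = 8 (S(x) = 8 + (4 + x)*0 = 8 + 0 = 8)
g = -8 (g = -1*8 = -8)
y = -82940 (y = -8*71 - 82372 = -568 - 82372 = -82940)
a = 13812 (a = 142380 - 128568 = 13812)
√(a + y) = √(13812 - 82940) = √(-69128) = 2*I*√17282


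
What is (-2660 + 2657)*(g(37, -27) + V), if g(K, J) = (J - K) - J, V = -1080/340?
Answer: 2049/17 ≈ 120.53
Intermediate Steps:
V = -54/17 (V = -1080*1/340 = -54/17 ≈ -3.1765)
g(K, J) = -K
(-2660 + 2657)*(g(37, -27) + V) = (-2660 + 2657)*(-1*37 - 54/17) = -3*(-37 - 54/17) = -3*(-683/17) = 2049/17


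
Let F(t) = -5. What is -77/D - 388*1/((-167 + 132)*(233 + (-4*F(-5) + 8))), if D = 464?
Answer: -18047/146160 ≈ -0.12347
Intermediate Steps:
-77/D - 388*1/((-167 + 132)*(233 + (-4*F(-5) + 8))) = -77/464 - 388*1/((-167 + 132)*(233 + (-4*(-5) + 8))) = -77*1/464 - 388*(-1/(35*(233 + (20 + 8)))) = -77/464 - 388*(-1/(35*(233 + 28))) = -77/464 - 388/(261*(-35)) = -77/464 - 388/(-9135) = -77/464 - 388*(-1/9135) = -77/464 + 388/9135 = -18047/146160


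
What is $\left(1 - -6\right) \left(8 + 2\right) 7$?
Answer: $490$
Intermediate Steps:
$\left(1 - -6\right) \left(8 + 2\right) 7 = \left(1 + 6\right) 10 \cdot 7 = 7 \cdot 70 = 490$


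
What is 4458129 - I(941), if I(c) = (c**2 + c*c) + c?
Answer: 2686226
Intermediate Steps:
I(c) = c + 2*c**2 (I(c) = (c**2 + c**2) + c = 2*c**2 + c = c + 2*c**2)
4458129 - I(941) = 4458129 - 941*(1 + 2*941) = 4458129 - 941*(1 + 1882) = 4458129 - 941*1883 = 4458129 - 1*1771903 = 4458129 - 1771903 = 2686226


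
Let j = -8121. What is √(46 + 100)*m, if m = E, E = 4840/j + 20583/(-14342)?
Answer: -236569823*√146/116471382 ≈ -24.542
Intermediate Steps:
E = -236569823/116471382 (E = 4840/(-8121) + 20583/(-14342) = 4840*(-1/8121) + 20583*(-1/14342) = -4840/8121 - 20583/14342 = -236569823/116471382 ≈ -2.0311)
m = -236569823/116471382 ≈ -2.0311
√(46 + 100)*m = √(46 + 100)*(-236569823/116471382) = √146*(-236569823/116471382) = -236569823*√146/116471382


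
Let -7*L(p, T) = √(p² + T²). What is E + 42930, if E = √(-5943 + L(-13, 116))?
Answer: 42930 + √(-291207 - 35*√545)/7 ≈ 42930.0 + 77.199*I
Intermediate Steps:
L(p, T) = -√(T² + p²)/7 (L(p, T) = -√(p² + T²)/7 = -√(T² + p²)/7)
E = √(-5943 - 5*√545/7) (E = √(-5943 - √(116² + (-13)²)/7) = √(-5943 - √(13456 + 169)/7) = √(-5943 - 5*√545/7) ≈ 77.199*I)
E + 42930 = √(-291207 - 35*√545)/7 + 42930 = 42930 + √(-291207 - 35*√545)/7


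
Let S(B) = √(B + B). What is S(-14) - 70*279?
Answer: -19530 + 2*I*√7 ≈ -19530.0 + 5.2915*I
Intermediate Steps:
S(B) = √2*√B (S(B) = √(2*B) = √2*√B)
S(-14) - 70*279 = √2*√(-14) - 70*279 = √2*(I*√14) - 19530 = 2*I*√7 - 19530 = -19530 + 2*I*√7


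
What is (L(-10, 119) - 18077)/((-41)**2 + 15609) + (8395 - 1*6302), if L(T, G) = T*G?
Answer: 36168703/17290 ≈ 2091.9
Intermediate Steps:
L(T, G) = G*T
(L(-10, 119) - 18077)/((-41)**2 + 15609) + (8395 - 1*6302) = (119*(-10) - 18077)/((-41)**2 + 15609) + (8395 - 1*6302) = (-1190 - 18077)/(1681 + 15609) + (8395 - 6302) = -19267/17290 + 2093 = 36168703/17290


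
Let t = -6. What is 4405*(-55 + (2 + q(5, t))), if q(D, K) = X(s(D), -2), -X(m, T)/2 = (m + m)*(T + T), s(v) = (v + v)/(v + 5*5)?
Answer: -629915/3 ≈ -2.0997e+5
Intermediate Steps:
s(v) = 2*v/(25 + v) (s(v) = (2*v)/(v + 25) = (2*v)/(25 + v) = 2*v/(25 + v))
X(m, T) = -8*T*m (X(m, T) = -2*(m + m)*(T + T) = -2*2*m*2*T = -8*T*m)
q(D, K) = 32*D/(25 + D) (q(D, K) = -8*(-2)*2*D/(25 + D) = 32*D/(25 + D))
4405*(-55 + (2 + q(5, t))) = 4405*(-55 + (2 + 32*5/(25 + 5))) = 4405*(-55 + (2 + 32*5/30)) = 4405*(-55 + (2 + 32*5*(1/30))) = 4405*(-55 + (2 + 16/3)) = 4405*(-55 + 22/3) = 4405*(-143/3) = -629915/3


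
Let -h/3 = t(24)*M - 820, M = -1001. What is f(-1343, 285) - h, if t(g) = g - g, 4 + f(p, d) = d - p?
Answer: -836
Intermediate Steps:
f(p, d) = -4 + d - p (f(p, d) = -4 + (d - p) = -4 + d - p)
t(g) = 0
h = 2460 (h = -3*(0*(-1001) - 820) = -3*(0 - 820) = -3*(-820) = 2460)
f(-1343, 285) - h = (-4 + 285 - 1*(-1343)) - 1*2460 = (-4 + 285 + 1343) - 2460 = 1624 - 2460 = -836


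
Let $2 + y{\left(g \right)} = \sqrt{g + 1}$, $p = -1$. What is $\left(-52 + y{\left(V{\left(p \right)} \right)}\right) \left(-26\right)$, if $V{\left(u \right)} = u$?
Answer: $1404$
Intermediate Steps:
$y{\left(g \right)} = -2 + \sqrt{1 + g}$ ($y{\left(g \right)} = -2 + \sqrt{g + 1} = -2 + \sqrt{1 + g}$)
$\left(-52 + y{\left(V{\left(p \right)} \right)}\right) \left(-26\right) = \left(-52 - \left(2 - \sqrt{1 - 1}\right)\right) \left(-26\right) = \left(-52 - \left(2 - \sqrt{0}\right)\right) \left(-26\right) = \left(-52 + \left(-2 + 0\right)\right) \left(-26\right) = \left(-52 - 2\right) \left(-26\right) = \left(-54\right) \left(-26\right) = 1404$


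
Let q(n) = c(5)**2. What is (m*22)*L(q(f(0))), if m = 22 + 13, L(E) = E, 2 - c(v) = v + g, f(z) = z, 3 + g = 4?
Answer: 12320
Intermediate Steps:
g = 1 (g = -3 + 4 = 1)
c(v) = 1 - v (c(v) = 2 - (v + 1) = 2 - (1 + v) = 2 + (-1 - v) = 1 - v)
q(n) = 16 (q(n) = (1 - 1*5)**2 = (1 - 5)**2 = (-4)**2 = 16)
m = 35
(m*22)*L(q(f(0))) = (35*22)*16 = 770*16 = 12320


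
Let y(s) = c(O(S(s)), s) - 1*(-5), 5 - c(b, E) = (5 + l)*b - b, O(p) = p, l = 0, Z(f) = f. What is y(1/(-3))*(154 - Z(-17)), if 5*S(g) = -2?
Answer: 9918/5 ≈ 1983.6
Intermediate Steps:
S(g) = -2/5 (S(g) = (1/5)*(-2) = -2/5)
c(b, E) = 5 - 4*b (c(b, E) = 5 - ((5 + 0)*b - b) = 5 - (5*b - b) = 5 - 4*b)
y(s) = 58/5 (y(s) = (5 - 4*(-2/5)) - 1*(-5) = (5 + 8/5) + 5 = 33/5 + 5 = 58/5)
y(1/(-3))*(154 - Z(-17)) = 58*(154 - 1*(-17))/5 = 58*(154 + 17)/5 = (58/5)*171 = 9918/5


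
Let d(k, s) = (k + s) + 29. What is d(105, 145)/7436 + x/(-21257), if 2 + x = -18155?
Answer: 140946155/158067052 ≈ 0.89169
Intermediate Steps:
d(k, s) = 29 + k + s
x = -18157 (x = -2 - 18155 = -18157)
d(105, 145)/7436 + x/(-21257) = (29 + 105 + 145)/7436 - 18157/(-21257) = 279*(1/7436) - 18157*(-1/21257) = 279/7436 + 18157/21257 = 140946155/158067052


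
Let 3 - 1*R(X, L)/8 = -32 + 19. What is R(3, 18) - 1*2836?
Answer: -2708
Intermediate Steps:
R(X, L) = 128 (R(X, L) = 24 - 8*(-32 + 19) = 24 - 8*(-13) = 24 + 104 = 128)
R(3, 18) - 1*2836 = 128 - 1*2836 = 128 - 2836 = -2708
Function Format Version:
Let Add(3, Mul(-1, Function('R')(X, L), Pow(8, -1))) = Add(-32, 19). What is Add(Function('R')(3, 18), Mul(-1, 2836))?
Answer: -2708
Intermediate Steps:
Function('R')(X, L) = 128 (Function('R')(X, L) = Add(24, Mul(-8, Add(-32, 19))) = Add(24, Mul(-8, -13)) = Add(24, 104) = 128)
Add(Function('R')(3, 18), Mul(-1, 2836)) = Add(128, Mul(-1, 2836)) = Add(128, -2836) = -2708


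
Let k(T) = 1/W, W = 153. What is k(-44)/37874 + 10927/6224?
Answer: 31659466759/18033174864 ≈ 1.7556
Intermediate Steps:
k(T) = 1/153
k(-44)/37874 + 10927/6224 = (1/153)/37874 + 10927/6224 = (1/153)*(1/37874) + 10927*(1/6224) = 1/5794722 + 10927/6224 = 31659466759/18033174864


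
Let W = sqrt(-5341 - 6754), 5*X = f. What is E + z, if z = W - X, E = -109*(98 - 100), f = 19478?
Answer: -18388/5 + I*sqrt(12095) ≈ -3677.6 + 109.98*I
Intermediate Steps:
X = 19478/5 (X = (1/5)*19478 = 19478/5 ≈ 3895.6)
W = I*sqrt(12095) (W = sqrt(-12095) = I*sqrt(12095) ≈ 109.98*I)
E = 218 (E = -109*(-2) = 218)
z = -19478/5 + I*sqrt(12095) (z = I*sqrt(12095) - 1*19478/5 = I*sqrt(12095) - 19478/5 = -19478/5 + I*sqrt(12095) ≈ -3895.6 + 109.98*I)
E + z = 218 + (-19478/5 + I*sqrt(12095)) = -18388/5 + I*sqrt(12095)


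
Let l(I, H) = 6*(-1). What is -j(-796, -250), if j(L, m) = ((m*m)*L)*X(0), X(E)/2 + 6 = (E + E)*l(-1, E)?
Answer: -597000000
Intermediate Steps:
l(I, H) = -6
X(E) = -12 - 24*E (X(E) = -12 + 2*((E + E)*(-6)) = -12 + 2*((2*E)*(-6)) = -12 + 2*(-12*E) = -12 - 24*E)
j(L, m) = -12*L*m² (j(L, m) = ((m*m)*L)*(-12 - 24*0) = (m²*L)*(-12 + 0) = (L*m²)*(-12) = -12*L*m²)
-j(-796, -250) = -(-12)*(-796)*(-250)² = -(-12)*(-796)*62500 = -1*597000000 = -597000000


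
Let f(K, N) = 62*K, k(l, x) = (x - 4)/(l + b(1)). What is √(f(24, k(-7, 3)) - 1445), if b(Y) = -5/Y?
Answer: √43 ≈ 6.5574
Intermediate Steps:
k(l, x) = (-4 + x)/(-5 + l) (k(l, x) = (x - 4)/(l - 5/1) = (-4 + x)/(l - 5*1) = (-4 + x)/(l - 5) = (-4 + x)/(-5 + l))
√(f(24, k(-7, 3)) - 1445) = √(62*24 - 1445) = √(1488 - 1445) = √43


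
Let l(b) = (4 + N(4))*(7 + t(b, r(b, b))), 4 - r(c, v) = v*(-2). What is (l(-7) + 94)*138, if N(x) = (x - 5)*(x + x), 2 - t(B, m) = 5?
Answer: 10764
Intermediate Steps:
r(c, v) = 4 + 2*v (r(c, v) = 4 - v*(-2) = 4 - (-2)*v = 4 + 2*v)
t(B, m) = -3 (t(B, m) = 2 - 1*5 = 2 - 5 = -3)
N(x) = 2*x*(-5 + x) (N(x) = (-5 + x)*(2*x) = 2*x*(-5 + x))
l(b) = -16 (l(b) = (4 + 2*4*(-5 + 4))*(7 - 3) = (4 + 2*4*(-1))*4 = (4 - 8)*4 = -4*4 = -16)
(l(-7) + 94)*138 = (-16 + 94)*138 = 78*138 = 10764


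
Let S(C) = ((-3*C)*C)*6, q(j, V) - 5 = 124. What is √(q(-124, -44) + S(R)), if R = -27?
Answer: I*√12993 ≈ 113.99*I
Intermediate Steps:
q(j, V) = 129 (q(j, V) = 5 + 124 = 129)
S(C) = -18*C² (S(C) = -3*C²*6 = -18*C²)
√(q(-124, -44) + S(R)) = √(129 - 18*(-27)²) = √(129 - 18*729) = √(129 - 13122) = √(-12993) = I*√12993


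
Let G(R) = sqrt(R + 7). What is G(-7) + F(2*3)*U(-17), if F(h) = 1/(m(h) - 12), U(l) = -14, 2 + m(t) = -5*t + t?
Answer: 7/19 ≈ 0.36842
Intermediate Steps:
m(t) = -2 - 4*t (m(t) = -2 + (-5*t + t) = -2 - 4*t)
F(h) = 1/(-14 - 4*h) (F(h) = 1/((-2 - 4*h) - 12) = 1/(-14 - 4*h))
G(R) = sqrt(7 + R)
G(-7) + F(2*3)*U(-17) = sqrt(7 - 7) - 1/(14 + 4*(2*3))*(-14) = sqrt(0) - 1/(14 + 4*6)*(-14) = 0 - 1/(14 + 24)*(-14) = 0 - 1/38*(-14) = 0 + 7/19 = 7/19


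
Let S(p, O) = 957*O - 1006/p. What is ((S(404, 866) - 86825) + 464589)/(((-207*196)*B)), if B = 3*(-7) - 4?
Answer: 243717749/204888600 ≈ 1.1895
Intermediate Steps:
S(p, O) = -1006/p + 957*O
B = -25 (B = -21 - 4 = -25)
((S(404, 866) - 86825) + 464589)/(((-207*196)*B)) = (((-1006/404 + 957*866) - 86825) + 464589)/((-207*196*(-25))) = (((-1006*1/404 + 828762) - 86825) + 464589)/((-40572*(-25))) = (((-503/202 + 828762) - 86825) + 464589)/1014300 = ((167409421/202 - 86825) + 464589)*(1/1014300) = (149870771/202 + 464589)*(1/1014300) = (243717749/202)*(1/1014300) = 243717749/204888600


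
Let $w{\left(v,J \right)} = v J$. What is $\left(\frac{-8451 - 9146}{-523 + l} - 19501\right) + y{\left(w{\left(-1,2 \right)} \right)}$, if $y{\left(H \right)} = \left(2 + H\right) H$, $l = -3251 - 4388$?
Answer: $- \frac{159149565}{8162} \approx -19499.0$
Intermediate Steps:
$l = -7639$ ($l = -3251 - 4388 = -7639$)
$w{\left(v,J \right)} = J v$
$y{\left(H \right)} = H \left(2 + H\right)$
$\left(\frac{-8451 - 9146}{-523 + l} - 19501\right) + y{\left(w{\left(-1,2 \right)} \right)} = \left(\frac{-8451 - 9146}{-523 - 7639} - 19501\right) + 2 \left(-1\right) \left(2 + 2 \left(-1\right)\right) = \left(- \frac{17597}{-8162} - 19501\right) - 2 \left(2 - 2\right) = \left(\left(-17597\right) \left(- \frac{1}{8162}\right) - 19501\right) - 0 = \left(\frac{17597}{8162} - 19501\right) + 0 = - \frac{159149565}{8162} + 0 = - \frac{159149565}{8162}$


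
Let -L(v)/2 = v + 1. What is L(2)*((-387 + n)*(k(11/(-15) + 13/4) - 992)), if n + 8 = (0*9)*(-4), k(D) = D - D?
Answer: -2351040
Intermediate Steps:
L(v) = -2 - 2*v (L(v) = -2*(v + 1) = -2*(1 + v) = -2 - 2*v)
k(D) = 0
n = -8 (n = -8 + (0*9)*(-4) = -8 + 0*(-4) = -8 + 0 = -8)
L(2)*((-387 + n)*(k(11/(-15) + 13/4) - 992)) = (-2 - 2*2)*((-387 - 8)*(0 - 992)) = (-2 - 4)*(-395*(-992)) = -6*391840 = -2351040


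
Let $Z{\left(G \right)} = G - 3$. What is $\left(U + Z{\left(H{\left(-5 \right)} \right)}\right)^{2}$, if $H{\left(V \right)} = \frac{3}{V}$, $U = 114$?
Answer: $\frac{304704}{25} \approx 12188.0$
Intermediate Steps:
$Z{\left(G \right)} = -3 + G$
$\left(U + Z{\left(H{\left(-5 \right)} \right)}\right)^{2} = \left(114 - \left(3 - \frac{3}{-5}\right)\right)^{2} = \left(114 + \left(-3 + 3 \left(- \frac{1}{5}\right)\right)\right)^{2} = \left(114 - \frac{18}{5}\right)^{2} = \left(\frac{552}{5}\right)^{2} = \frac{304704}{25}$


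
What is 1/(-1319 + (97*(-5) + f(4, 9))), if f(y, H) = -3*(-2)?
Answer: -1/1798 ≈ -0.00055617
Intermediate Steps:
f(y, H) = 6
1/(-1319 + (97*(-5) + f(4, 9))) = 1/(-1319 + (97*(-5) + 6)) = 1/(-1319 + (-485 + 6)) = 1/(-1319 - 479) = 1/(-1798) = -1/1798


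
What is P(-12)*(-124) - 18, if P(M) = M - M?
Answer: -18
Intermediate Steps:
P(M) = 0
P(-12)*(-124) - 18 = 0*(-124) - 18 = 0 - 18 = -18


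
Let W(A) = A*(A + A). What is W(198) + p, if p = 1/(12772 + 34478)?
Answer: 3704778001/47250 ≈ 78408.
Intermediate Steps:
W(A) = 2*A**2 (W(A) = A*(2*A) = 2*A**2)
p = 1/47250 ≈ 2.1164e-5
W(198) + p = 2*198**2 + 1/47250 = 2*39204 + 1/47250 = 78408 + 1/47250 = 3704778001/47250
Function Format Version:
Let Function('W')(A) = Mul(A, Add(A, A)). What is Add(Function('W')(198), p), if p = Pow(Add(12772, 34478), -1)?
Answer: Rational(3704778001, 47250) ≈ 78408.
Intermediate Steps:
Function('W')(A) = Mul(2, Pow(A, 2)) (Function('W')(A) = Mul(A, Mul(2, A)) = Mul(2, Pow(A, 2)))
p = Rational(1, 47250) (p = Pow(47250, -1) = Rational(1, 47250) ≈ 2.1164e-5)
Add(Function('W')(198), p) = Add(Mul(2, Pow(198, 2)), Rational(1, 47250)) = Add(Mul(2, 39204), Rational(1, 47250)) = Add(78408, Rational(1, 47250)) = Rational(3704778001, 47250)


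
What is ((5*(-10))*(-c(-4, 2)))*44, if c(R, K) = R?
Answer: -8800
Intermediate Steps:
((5*(-10))*(-c(-4, 2)))*44 = ((5*(-10))*(-1*(-4)))*44 = -50*4*44 = -200*44 = -8800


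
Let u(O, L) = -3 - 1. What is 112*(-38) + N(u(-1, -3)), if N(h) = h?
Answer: -4260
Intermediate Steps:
u(O, L) = -4
112*(-38) + N(u(-1, -3)) = 112*(-38) - 4 = -4256 - 4 = -4260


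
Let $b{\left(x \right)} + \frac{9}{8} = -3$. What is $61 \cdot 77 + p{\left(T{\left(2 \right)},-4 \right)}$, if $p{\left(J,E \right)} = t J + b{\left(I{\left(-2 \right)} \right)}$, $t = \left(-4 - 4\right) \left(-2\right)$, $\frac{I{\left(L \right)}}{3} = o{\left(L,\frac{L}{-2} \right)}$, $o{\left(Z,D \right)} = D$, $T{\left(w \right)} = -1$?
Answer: $\frac{37415}{8} \approx 4676.9$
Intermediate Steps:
$I{\left(L \right)} = - \frac{3 L}{2}$ ($I{\left(L \right)} = 3 \frac{L}{-2} = 3 L \left(- \frac{1}{2}\right) = 3 \left(- \frac{L}{2}\right) = - \frac{3 L}{2}$)
$b{\left(x \right)} = - \frac{33}{8}$ ($b{\left(x \right)} = - \frac{9}{8} - 3 = - \frac{33}{8}$)
$t = 16$ ($t = \left(-8\right) \left(-2\right) = 16$)
$p{\left(J,E \right)} = - \frac{33}{8} + 16 J$ ($p{\left(J,E \right)} = 16 J - \frac{33}{8} = - \frac{33}{8} + 16 J$)
$61 \cdot 77 + p{\left(T{\left(2 \right)},-4 \right)} = 61 \cdot 77 + \left(- \frac{33}{8} + 16 \left(-1\right)\right) = 4697 - \frac{161}{8} = \frac{37415}{8}$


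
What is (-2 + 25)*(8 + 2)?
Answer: 230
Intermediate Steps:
(-2 + 25)*(8 + 2) = 23*10 = 230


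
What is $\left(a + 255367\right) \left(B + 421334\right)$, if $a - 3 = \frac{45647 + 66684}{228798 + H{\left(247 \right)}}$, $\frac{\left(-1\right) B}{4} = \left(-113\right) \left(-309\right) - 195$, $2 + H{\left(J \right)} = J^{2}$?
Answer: $\frac{20903154877412726}{289805} \approx 7.2128 \cdot 10^{10}$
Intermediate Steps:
$H{\left(J \right)} = -2 + J^{2}$
$B = -138888$ ($B = - 4 \left(\left(-113\right) \left(-309\right) - 195\right) = - 4 \left(34917 - 195\right) = \left(-4\right) 34722 = -138888$)
$a = \frac{981746}{289805}$ ($a = 3 + \frac{45647 + 66684}{228798 - \left(2 - 247^{2}\right)} = 3 + \frac{112331}{228798 + \left(-2 + 61009\right)} = 3 + \frac{112331}{228798 + 61007} = 3 + \frac{112331}{289805} = \frac{981746}{289805} \approx 3.3876$)
$\left(a + 255367\right) \left(B + 421334\right) = \left(\frac{981746}{289805} + 255367\right) \left(-138888 + 421334\right) = \frac{74007615181}{289805} \cdot 282446 = \frac{20903154877412726}{289805}$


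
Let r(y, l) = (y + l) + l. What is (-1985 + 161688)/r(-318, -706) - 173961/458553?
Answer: -24511080763/264432230 ≈ -92.693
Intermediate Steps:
r(y, l) = y + 2*l (r(y, l) = (l + y) + l = y + 2*l)
(-1985 + 161688)/r(-318, -706) - 173961/458553 = (-1985 + 161688)/(-318 + 2*(-706)) - 173961/458553 = 159703/(-318 - 1412) - 173961*1/458553 = 159703/(-1730) - 57987/152851 = 159703*(-1/1730) - 57987/152851 = -159703/1730 - 57987/152851 = -24511080763/264432230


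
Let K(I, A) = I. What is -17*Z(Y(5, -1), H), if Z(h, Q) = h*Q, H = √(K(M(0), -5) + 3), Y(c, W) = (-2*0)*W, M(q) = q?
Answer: 0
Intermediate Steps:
Y(c, W) = 0 (Y(c, W) = 0*W = 0)
H = √3 (H = √(0 + 3) = √3 ≈ 1.7320)
Z(h, Q) = Q*h
-17*Z(Y(5, -1), H) = -17*√3*0 = -17*0 = 0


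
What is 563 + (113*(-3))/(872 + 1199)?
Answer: 1165634/2071 ≈ 562.84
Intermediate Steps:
563 + (113*(-3))/(872 + 1199) = 563 - 339/2071 = 1165634/2071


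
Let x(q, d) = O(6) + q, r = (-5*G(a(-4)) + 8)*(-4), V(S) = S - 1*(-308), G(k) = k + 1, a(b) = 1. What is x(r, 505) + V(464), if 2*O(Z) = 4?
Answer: 782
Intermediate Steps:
G(k) = 1 + k
V(S) = 308 + S (V(S) = S + 308 = 308 + S)
O(Z) = 2 (O(Z) = (½)*4 = 2)
r = 8 (r = (-5*(1 + 1) + 8)*(-4) = (-5*2 + 8)*(-4) = (-10 + 8)*(-4) = -2*(-4) = 8)
x(q, d) = 2 + q
x(r, 505) + V(464) = (2 + 8) + (308 + 464) = 10 + 772 = 782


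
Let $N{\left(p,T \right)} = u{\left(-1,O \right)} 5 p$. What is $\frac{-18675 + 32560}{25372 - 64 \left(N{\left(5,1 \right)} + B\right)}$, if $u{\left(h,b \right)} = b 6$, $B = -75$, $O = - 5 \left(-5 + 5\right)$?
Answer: $\frac{13885}{30172} \approx 0.4602$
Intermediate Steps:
$O = 0$ ($O = \left(-5\right) 0 = 0$)
$u{\left(h,b \right)} = 6 b$
$N{\left(p,T \right)} = 0$ ($N{\left(p,T \right)} = 6 \cdot 0 \cdot 5 p = 0 \cdot 5 p = 0 p = 0$)
$\frac{-18675 + 32560}{25372 - 64 \left(N{\left(5,1 \right)} + B\right)} = \frac{-18675 + 32560}{25372 - 64 \left(0 - 75\right)} = \frac{13885}{25372 - -4800} = \frac{13885}{25372 + 4800} = \frac{13885}{30172}$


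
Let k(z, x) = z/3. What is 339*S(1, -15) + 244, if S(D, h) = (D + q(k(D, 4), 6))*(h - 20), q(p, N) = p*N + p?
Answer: -39306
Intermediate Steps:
k(z, x) = z/3 (k(z, x) = z*(⅓) = z/3)
q(p, N) = p + N*p (q(p, N) = N*p + p = p + N*p)
S(D, h) = 10*D*(-20 + h)/3 (S(D, h) = (D + (D/3)*(1 + 6))*(h - 20) = (D + (D/3)*7)*(-20 + h) = (D + 7*D/3)*(-20 + h) = (10*D/3)*(-20 + h) = 10*D*(-20 + h)/3)
339*S(1, -15) + 244 = 339*((10/3)*1*(-20 - 15)) + 244 = 339*((10/3)*1*(-35)) + 244 = 339*(-350/3) + 244 = -39550 + 244 = -39306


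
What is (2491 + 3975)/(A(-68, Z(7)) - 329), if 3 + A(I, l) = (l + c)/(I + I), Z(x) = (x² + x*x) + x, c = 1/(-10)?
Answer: -8793760/452569 ≈ -19.431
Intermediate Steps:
c = -⅒ ≈ -0.10000
Z(x) = x + 2*x² (Z(x) = (x² + x²) + x = 2*x² + x = x + 2*x²)
A(I, l) = -3 + (-⅒ + l)/(2*I) (A(I, l) = -3 + (l - ⅒)/(I + I) = -3 + (-⅒ + l)/((2*I)) = -3 + (-⅒ + l)*(1/(2*I)) = -3 + (-⅒ + l)/(2*I))
(2491 + 3975)/(A(-68, Z(7)) - 329) = (2491 + 3975)/((1/20)*(-1 - 60*(-68) + 10*(7*(1 + 2*7)))/(-68) - 329) = 6466/((1/20)*(-1/68)*(-1 + 4080 + 10*(7*(1 + 14))) - 329) = 6466/((1/20)*(-1/68)*(-1 + 4080 + 10*(7*15)) - 329) = 6466/((1/20)*(-1/68)*(-1 + 4080 + 10*105) - 329) = 6466/((1/20)*(-1/68)*(-1 + 4080 + 1050) - 329) = 6466/((1/20)*(-1/68)*5129 - 329) = 6466/(-5129/1360 - 329) = 6466/(-452569/1360) = 6466*(-1360/452569) = -8793760/452569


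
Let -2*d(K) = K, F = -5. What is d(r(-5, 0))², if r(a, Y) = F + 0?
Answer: 25/4 ≈ 6.2500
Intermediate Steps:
r(a, Y) = -5 (r(a, Y) = -5 + 0 = -5)
d(K) = -K/2
d(r(-5, 0))² = (-½*(-5))² = (5/2)² = 25/4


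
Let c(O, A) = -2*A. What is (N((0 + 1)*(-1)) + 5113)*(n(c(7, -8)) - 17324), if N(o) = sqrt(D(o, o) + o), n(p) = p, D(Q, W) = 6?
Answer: -88495804 - 17308*sqrt(5) ≈ -8.8535e+7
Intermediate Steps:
N(o) = sqrt(6 + o)
(N((0 + 1)*(-1)) + 5113)*(n(c(7, -8)) - 17324) = (sqrt(6 + (0 + 1)*(-1)) + 5113)*(-2*(-8) - 17324) = (sqrt(6 + 1*(-1)) + 5113)*(16 - 17324) = (sqrt(6 - 1) + 5113)*(-17308) = (sqrt(5) + 5113)*(-17308) = (5113 + sqrt(5))*(-17308) = -88495804 - 17308*sqrt(5)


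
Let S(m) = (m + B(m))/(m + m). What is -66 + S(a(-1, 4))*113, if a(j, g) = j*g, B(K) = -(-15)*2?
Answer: -1733/4 ≈ -433.25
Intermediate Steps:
B(K) = 30 (B(K) = -3*(-10) = 30)
a(j, g) = g*j
S(m) = (30 + m)/(2*m) (S(m) = (m + 30)/(m + m) = (30 + m)/((2*m)) = (30 + m)*(1/(2*m)) = (30 + m)/(2*m))
-66 + S(a(-1, 4))*113 = -66 + ((30 + 4*(-1))/(2*((4*(-1)))))*113 = -66 + ((1/2)*(30 - 4)/(-4))*113 = -66 + ((1/2)*(-1/4)*26)*113 = -66 - 13/4*113 = -66 - 1469/4 = -1733/4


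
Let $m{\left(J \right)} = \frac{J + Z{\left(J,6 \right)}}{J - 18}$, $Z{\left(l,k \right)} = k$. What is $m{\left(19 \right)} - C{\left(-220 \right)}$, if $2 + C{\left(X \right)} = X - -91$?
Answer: $156$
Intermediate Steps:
$C{\left(X \right)} = 89 + X$ ($C{\left(X \right)} = -2 + \left(X - -91\right) = -2 + \left(X + 91\right) = -2 + \left(91 + X\right) = 89 + X$)
$m{\left(J \right)} = \frac{6 + J}{-18 + J}$ ($m{\left(J \right)} = \frac{J + 6}{J - 18} = \frac{6 + J}{-18 + J}$)
$m{\left(19 \right)} - C{\left(-220 \right)} = \frac{6 + 19}{-18 + 19} - \left(89 - 220\right) = 1^{-1} \cdot 25 - -131 = 1 \cdot 25 + 131 = 25 + 131 = 156$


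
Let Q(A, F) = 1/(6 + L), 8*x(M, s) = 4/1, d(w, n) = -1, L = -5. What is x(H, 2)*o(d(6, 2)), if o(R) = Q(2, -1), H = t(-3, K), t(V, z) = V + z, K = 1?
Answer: ½ ≈ 0.50000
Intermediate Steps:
H = -2 (H = -3 + 1 = -2)
x(M, s) = ½ (x(M, s) = (4/1)/8 = (4*1)/8 = (⅛)*4 = ½)
Q(A, F) = 1 (Q(A, F) = 1/(6 - 5) = 1/1 = 1)
o(R) = 1
x(H, 2)*o(d(6, 2)) = (½)*1 = ½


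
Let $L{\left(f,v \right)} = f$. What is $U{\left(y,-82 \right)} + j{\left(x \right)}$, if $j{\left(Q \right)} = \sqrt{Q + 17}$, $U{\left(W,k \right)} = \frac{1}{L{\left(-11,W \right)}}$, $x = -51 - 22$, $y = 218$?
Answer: $- \frac{1}{11} + 2 i \sqrt{14} \approx -0.090909 + 7.4833 i$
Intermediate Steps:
$x = -73$
$U{\left(W,k \right)} = - \frac{1}{11}$ ($U{\left(W,k \right)} = \frac{1}{-11} = - \frac{1}{11}$)
$j{\left(Q \right)} = \sqrt{17 + Q}$
$U{\left(y,-82 \right)} + j{\left(x \right)} = - \frac{1}{11} + \sqrt{17 - 73} = - \frac{1}{11} + \sqrt{-56} = - \frac{1}{11} + 2 i \sqrt{14}$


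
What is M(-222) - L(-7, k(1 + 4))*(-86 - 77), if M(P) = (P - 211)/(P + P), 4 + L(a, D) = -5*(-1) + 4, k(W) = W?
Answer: 362293/444 ≈ 815.98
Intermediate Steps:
L(a, D) = 5 (L(a, D) = -4 + (-5*(-1) + 4) = -4 + (5 + 4) = -4 + 9 = 5)
M(P) = (-211 + P)/(2*P) (M(P) = (-211 + P)/((2*P)) = (-211 + P)*(1/(2*P)) = (-211 + P)/(2*P))
M(-222) - L(-7, k(1 + 4))*(-86 - 77) = (½)*(-211 - 222)/(-222) - 5*(-86 - 77) = (½)*(-1/222)*(-433) - 5*(-163) = 433/444 - 1*(-815) = 433/444 + 815 = 362293/444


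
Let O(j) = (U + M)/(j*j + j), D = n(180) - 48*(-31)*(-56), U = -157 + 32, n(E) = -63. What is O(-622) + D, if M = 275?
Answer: -5368462382/64377 ≈ -83391.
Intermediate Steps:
U = -125
D = -83391 (D = -63 - 48*(-31)*(-56) = -63 + 1488*(-56) = -63 - 83328 = -83391)
O(j) = 150/(j + j²) (O(j) = (-125 + 275)/(j*j + j) = 150/(j² + j) = 150/(j + j²))
O(-622) + D = 150/(-622*(1 - 622)) - 83391 = 150*(-1/622)/(-621) - 83391 = 150*(-1/622)*(-1/621) - 83391 = 25/64377 - 83391 = -5368462382/64377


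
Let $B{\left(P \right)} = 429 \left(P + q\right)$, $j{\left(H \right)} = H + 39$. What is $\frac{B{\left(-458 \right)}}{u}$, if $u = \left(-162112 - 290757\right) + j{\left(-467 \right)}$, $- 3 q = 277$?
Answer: $\frac{18161}{34869} \approx 0.52083$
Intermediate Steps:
$q = - \frac{277}{3}$ ($q = \left(- \frac{1}{3}\right) 277 = - \frac{277}{3} \approx -92.333$)
$j{\left(H \right)} = 39 + H$
$B{\left(P \right)} = -39611 + 429 P$ ($B{\left(P \right)} = 429 \left(P - \frac{277}{3}\right) = 429 \left(- \frac{277}{3} + P\right) = -39611 + 429 P$)
$u = -453297$ ($u = \left(-162112 - 290757\right) + \left(39 - 467\right) = -452869 - 428 = -453297$)
$\frac{B{\left(-458 \right)}}{u} = \frac{-39611 + 429 \left(-458\right)}{-453297} = \left(-39611 - 196482\right) \left(- \frac{1}{453297}\right) = \left(-236093\right) \left(- \frac{1}{453297}\right) = \frac{18161}{34869}$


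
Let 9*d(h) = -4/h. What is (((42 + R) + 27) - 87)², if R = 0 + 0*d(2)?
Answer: 324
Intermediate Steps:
d(h) = -4/(9*h) (d(h) = (-4/h)/9 = -4/(9*h))
R = 0 (R = 0 + 0*(-4/9/2) = 0 + 0*(-4/9*½) = 0 + 0*(-2/9) = 0 + 0 = 0)
(((42 + R) + 27) - 87)² = (((42 + 0) + 27) - 87)² = ((42 + 27) - 87)² = (69 - 87)² = (-18)² = 324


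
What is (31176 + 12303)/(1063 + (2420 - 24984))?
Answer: -4831/2389 ≈ -2.0222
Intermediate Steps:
(31176 + 12303)/(1063 + (2420 - 24984)) = 43479/(1063 - 22564) = 43479/(-21501) = 43479*(-1/21501) = -4831/2389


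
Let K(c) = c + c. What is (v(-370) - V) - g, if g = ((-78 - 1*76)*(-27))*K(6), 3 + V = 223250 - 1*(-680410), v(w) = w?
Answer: -953923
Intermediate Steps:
K(c) = 2*c
V = 903657 (V = -3 + (223250 - 1*(-680410)) = -3 + (223250 + 680410) = -3 + 903660 = 903657)
g = 49896 (g = ((-78 - 1*76)*(-27))*(2*6) = ((-78 - 76)*(-27))*12 = -154*(-27)*12 = 4158*12 = 49896)
(v(-370) - V) - g = (-370 - 1*903657) - 1*49896 = (-370 - 903657) - 49896 = -904027 - 49896 = -953923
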